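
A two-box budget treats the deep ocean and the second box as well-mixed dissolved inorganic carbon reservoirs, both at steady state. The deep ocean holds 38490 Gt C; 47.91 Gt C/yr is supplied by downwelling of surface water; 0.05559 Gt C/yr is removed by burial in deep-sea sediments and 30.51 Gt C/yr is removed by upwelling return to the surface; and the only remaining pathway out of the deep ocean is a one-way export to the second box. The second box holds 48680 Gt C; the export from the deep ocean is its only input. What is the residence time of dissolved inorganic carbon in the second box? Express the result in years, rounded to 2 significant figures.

2800 yr

Balance the deep ocean: ΣF_in = 47.910 Gt C/yr.
Export to the second box = ΣF_in − (0.05559 + 30.51) = 17.344 Gt C/yr.
At steady state the output of the second box equals its input, 17.344 Gt C/yr.
τ = M / F = 48680 / 17.344 = 2807 yr.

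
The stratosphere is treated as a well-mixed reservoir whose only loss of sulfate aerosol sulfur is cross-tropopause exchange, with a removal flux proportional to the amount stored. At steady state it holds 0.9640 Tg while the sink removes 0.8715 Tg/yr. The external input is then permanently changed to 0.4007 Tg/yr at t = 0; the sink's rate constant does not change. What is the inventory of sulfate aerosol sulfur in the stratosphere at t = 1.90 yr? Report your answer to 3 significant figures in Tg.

The sink rate constant is k = F₀/M₀ = 0.8715/0.9640 = 0.9040 yr⁻¹.
Solving dM/dt = F₁ − kM with M(0) = M₀ gives M(t) = F₁/k + (M₀ − F₁/k)·e^(−kt).
F₁/k = 0.4007/0.9040 = 0.44323 Tg; kt = 0.9040 × 1.90 = 1.718, e^(−kt) = 0.1795.
M(1.90) = 0.44323 + (0.9640 − 0.44323) × 0.1795 = 0.44323 + 0.09347 = 0.53670 Tg.

0.537 Tg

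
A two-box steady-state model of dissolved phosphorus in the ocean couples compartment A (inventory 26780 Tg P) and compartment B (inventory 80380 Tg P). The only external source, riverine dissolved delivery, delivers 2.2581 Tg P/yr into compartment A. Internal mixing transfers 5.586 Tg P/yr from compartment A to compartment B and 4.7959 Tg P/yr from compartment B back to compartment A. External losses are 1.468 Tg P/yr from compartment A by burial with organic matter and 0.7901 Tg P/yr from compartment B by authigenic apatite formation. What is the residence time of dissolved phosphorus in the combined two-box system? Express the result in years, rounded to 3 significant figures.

47500 yr

Residence time in the combined system uses the total inventory and the total *external* removal — internal exchanges between the two boxes cancel.
M_total = 26780 + 80380 = 107160 Tg P.
ΣF_external_out = 1.468 + 0.7901 = 2.2581 Tg P/yr.
τ = M_total / ΣF_ext = 107160 / 2.2581 = 47460 yr.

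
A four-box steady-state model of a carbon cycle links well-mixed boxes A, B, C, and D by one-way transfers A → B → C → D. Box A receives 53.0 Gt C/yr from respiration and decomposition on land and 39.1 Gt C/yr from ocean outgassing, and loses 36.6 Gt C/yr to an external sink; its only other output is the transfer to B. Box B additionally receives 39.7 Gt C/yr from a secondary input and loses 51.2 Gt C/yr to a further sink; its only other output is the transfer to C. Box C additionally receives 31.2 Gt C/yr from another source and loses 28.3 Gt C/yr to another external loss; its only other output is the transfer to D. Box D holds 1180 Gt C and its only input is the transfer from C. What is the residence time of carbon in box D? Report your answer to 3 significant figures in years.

Box A: F(A→B) = (53.0 + 39.1) − 36.6 = 55.500 Gt C/yr.
Box B: F(B→C) = (55.500 + 39.7) − 51.2 = 44.000 Gt C/yr.
Box C: F(C→D) = (44.000 + 31.2) − 28.3 = 46.900 Gt C/yr.
Box D throughput = its input = 46.900 Gt C/yr; τ = 1180 / 46.900 = 25.16 yr.

25.2 yr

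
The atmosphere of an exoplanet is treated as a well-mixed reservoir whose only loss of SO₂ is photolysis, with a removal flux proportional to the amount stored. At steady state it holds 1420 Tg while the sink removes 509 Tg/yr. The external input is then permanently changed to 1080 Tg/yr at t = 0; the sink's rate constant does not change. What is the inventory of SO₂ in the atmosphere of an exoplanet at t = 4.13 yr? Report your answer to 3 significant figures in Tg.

Residence time τ = M₀/F₀ = 2.790 yr. The eventual steady state is M_∞ = M₀·(F₁/F₀) = 1420 × 1080/509 = 3013.0 Tg.
The anomaly ΔM(t) = M(t) − M_∞ decays as ΔM₀·e^(−t/τ) with ΔM₀ = 1420 − 3013.0 = −1593 Tg.
At t = 4.13 yr, e^(−t/τ) = e^(−1.480) = 0.2275, so ΔM = −362.5 Tg and M = 3013.0 − 362.5 = 2650.5 Tg.

2650 Tg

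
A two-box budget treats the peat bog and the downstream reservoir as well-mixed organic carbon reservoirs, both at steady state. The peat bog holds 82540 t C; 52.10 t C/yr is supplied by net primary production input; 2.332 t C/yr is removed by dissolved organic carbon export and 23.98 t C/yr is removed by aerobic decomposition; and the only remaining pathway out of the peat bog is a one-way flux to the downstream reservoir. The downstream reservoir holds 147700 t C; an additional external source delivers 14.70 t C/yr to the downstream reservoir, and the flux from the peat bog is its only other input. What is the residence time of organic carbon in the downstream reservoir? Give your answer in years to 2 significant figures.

Balance the peat bog: ΣF_in = 52.100 t C/yr.
Flux to the downstream reservoir = ΣF_in − (2.332 + 23.98) = 25.788 t C/yr.
Total input to the downstream reservoir = 25.788 + 14.70 = 40.488 t C/yr; at steady state this equals its total output.
τ = M / F = 147700 / 40.488 = 3648 yr.

3600 yr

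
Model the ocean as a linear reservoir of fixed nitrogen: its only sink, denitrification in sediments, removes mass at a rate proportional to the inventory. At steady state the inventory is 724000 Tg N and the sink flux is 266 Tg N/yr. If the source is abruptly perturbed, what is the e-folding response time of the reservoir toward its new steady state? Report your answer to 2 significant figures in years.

For a linear reservoir the response time equals the residence time τ = M/F.
τ = 724000 / 266 = 2722 yr.

2700 yr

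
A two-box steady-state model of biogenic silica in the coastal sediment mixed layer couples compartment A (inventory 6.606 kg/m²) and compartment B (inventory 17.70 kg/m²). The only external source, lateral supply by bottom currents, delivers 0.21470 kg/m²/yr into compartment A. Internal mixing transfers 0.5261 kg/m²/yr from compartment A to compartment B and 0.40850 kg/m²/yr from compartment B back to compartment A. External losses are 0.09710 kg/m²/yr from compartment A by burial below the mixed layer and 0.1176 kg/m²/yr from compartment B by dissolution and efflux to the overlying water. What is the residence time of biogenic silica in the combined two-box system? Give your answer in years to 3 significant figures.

113 yr

Residence time in the combined system uses the total inventory and the total *external* removal — internal exchanges between the two boxes cancel.
M_total = 6.606 + 17.70 = 24.306 kg/m².
ΣF_external_out = 0.09710 + 0.1176 = 0.21470 kg/m²/yr.
τ = M_total / ΣF_ext = 24.306 / 0.21470 = 113.2 yr.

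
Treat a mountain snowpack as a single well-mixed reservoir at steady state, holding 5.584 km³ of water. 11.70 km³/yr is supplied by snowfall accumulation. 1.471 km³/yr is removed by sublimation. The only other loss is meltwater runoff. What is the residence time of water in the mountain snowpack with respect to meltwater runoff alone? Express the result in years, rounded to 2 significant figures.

At steady state ΣF_in = ΣF_out.
ΣF_in = 11.700 km³/yr.
Meltwater runoff flux = ΣF_in − (1.471) = 11.700 − 1.471 = 10.23 km³/yr.
τ = M / F = 5.584 / 10.23 = 0.5459 yr.

0.55 yr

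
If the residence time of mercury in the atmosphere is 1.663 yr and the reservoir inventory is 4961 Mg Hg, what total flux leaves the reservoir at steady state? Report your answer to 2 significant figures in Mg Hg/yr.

3000 Mg Hg/yr

F = M / τ = 4961 / 1.663 = 2983 Mg Hg/yr.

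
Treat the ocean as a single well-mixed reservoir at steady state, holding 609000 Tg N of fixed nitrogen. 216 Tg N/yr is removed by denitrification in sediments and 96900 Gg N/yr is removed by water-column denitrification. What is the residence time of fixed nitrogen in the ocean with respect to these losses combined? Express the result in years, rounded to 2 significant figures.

1900 yr

Convert the water-column denitrification flux: 96900 Gg N/yr = 96.90 Tg N/yr.
Total removal = 216.0 + 96.90 = 312.90 Tg N/yr.
τ = M / ΣF_out = 609000 / 312.90 = 1946 yr.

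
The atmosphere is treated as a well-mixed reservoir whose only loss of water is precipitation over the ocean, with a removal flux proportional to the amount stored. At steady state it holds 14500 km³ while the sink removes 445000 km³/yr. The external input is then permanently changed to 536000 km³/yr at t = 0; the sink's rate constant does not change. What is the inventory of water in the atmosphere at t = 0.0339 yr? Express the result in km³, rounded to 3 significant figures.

Residence time τ = M₀/F₀ = 0.03258 yr. The eventual steady state is M_∞ = M₀·(F₁/F₀) = 14500 × 536000/445000 = 17465 km³.
The anomaly ΔM(t) = M(t) − M_∞ decays as ΔM₀·e^(−t/τ) with ΔM₀ = 14500 − 17465 = −2965 km³.
At t = 0.0339 yr, e^(−t/τ) = e^(−1.040) = 0.3533, so ΔM = −1048 km³ and M = 17465 − 1048 = 16418 km³.

16400 km³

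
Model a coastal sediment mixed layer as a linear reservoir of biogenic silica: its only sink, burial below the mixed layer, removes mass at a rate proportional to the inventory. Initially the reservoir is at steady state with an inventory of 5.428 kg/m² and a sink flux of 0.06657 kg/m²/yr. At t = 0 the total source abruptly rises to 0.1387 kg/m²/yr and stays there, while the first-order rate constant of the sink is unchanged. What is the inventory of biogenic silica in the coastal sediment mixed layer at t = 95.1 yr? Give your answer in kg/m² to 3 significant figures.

Residence time τ = M₀/F₀ = 81.54 yr. The eventual steady state is M_∞ = M₀·(F₁/F₀) = 5.428 × 0.1387/0.06657 = 11.309 kg/m².
The anomaly ΔM(t) = M(t) − M_∞ decays as ΔM₀·e^(−t/τ) with ΔM₀ = 5.428 − 11.309 = −5.881 kg/m².
At t = 95.1 yr, e^(−t/τ) = e^(−1.166) = 0.3115, so ΔM = −1.832 kg/m² and M = 11.309 − 1.832 = 9.4773 kg/m².

9.48 kg/m²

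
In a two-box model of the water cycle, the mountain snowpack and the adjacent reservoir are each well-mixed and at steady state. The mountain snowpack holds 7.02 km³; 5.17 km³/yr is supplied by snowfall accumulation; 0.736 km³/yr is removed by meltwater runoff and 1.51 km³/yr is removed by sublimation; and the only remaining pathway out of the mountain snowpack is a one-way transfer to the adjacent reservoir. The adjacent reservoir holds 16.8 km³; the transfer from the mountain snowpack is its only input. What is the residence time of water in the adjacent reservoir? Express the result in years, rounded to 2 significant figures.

5.7 yr

Balance the mountain snowpack: ΣF_in = 5.1700 km³/yr.
Transfer to the adjacent reservoir = ΣF_in − (0.736 + 1.51) = 2.9240 km³/yr.
At steady state the output of the adjacent reservoir equals its input, 2.9240 km³/yr.
τ = M / F = 16.8 / 2.9240 = 5.746 yr.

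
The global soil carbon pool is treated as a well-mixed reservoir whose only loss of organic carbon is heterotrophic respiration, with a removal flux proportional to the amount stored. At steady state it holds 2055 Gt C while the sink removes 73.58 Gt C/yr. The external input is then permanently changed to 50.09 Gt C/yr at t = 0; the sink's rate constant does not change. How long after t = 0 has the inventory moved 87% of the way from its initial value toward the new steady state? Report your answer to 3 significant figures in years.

57.0 yr

τ = M₀/F₀ = 2055/73.58 = 27.93 yr.
The remaining gap fraction is e^(−t/τ); 87% covered ⇒ e^(−t/τ) = 0.130.
t = −τ ln(0.130) = 27.93 × 2.040 = 56.98 yr.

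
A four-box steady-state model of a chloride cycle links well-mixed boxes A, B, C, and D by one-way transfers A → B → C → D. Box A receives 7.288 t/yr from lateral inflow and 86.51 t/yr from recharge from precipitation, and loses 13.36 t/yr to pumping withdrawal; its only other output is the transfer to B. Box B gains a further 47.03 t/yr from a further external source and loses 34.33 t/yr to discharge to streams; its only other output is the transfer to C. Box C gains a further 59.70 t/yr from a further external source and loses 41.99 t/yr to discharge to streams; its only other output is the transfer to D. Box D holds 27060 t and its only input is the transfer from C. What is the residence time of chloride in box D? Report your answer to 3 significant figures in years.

244 yr

Box A: F(A→B) = (7.288 + 86.51) − 13.36 = 80.438 t/yr.
Box B: F(B→C) = (80.438 + 47.03) − 34.33 = 93.138 t/yr.
Box C: F(C→D) = (93.138 + 59.70) − 41.99 = 110.85 t/yr.
Box D throughput = its input = 110.85 t/yr; τ = 27060 / 110.85 = 244.1 yr.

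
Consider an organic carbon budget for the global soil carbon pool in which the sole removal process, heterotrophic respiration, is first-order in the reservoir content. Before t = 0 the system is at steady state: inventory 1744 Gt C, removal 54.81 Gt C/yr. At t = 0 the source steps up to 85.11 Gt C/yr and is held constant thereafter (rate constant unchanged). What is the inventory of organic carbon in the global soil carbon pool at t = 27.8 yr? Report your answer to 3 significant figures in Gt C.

τ = M₀/F₀ = 1744/54.81 = 31.82 yr; rate constant k = 1/τ.
New steady state M_∞ = F₁/k = F₁·τ = 85.11 × 31.82 = 2708.1 Gt C.
M(t) = M_∞ + (M₀ − M_∞)·e^(−t/τ); t/τ = 27.8/31.82 = 0.8737, so e^(−t/τ) = 0.4174.
M(t) = 2708.1 − 964.1 × 0.4174 = 2305.7 Gt C.

2310 Gt C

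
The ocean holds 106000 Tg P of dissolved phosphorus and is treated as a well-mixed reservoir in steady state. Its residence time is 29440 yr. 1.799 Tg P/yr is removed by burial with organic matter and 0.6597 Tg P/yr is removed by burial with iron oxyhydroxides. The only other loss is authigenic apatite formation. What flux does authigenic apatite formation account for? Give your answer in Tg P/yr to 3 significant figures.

Total removal F = M/τ = 106000 / 29440 = 3.601 Tg P/yr.
Authigenic apatite formation = F − (1.799 + 0.6597) = 3.601 − 2.459 = 1.142 Tg P/yr.

1.14 Tg P/yr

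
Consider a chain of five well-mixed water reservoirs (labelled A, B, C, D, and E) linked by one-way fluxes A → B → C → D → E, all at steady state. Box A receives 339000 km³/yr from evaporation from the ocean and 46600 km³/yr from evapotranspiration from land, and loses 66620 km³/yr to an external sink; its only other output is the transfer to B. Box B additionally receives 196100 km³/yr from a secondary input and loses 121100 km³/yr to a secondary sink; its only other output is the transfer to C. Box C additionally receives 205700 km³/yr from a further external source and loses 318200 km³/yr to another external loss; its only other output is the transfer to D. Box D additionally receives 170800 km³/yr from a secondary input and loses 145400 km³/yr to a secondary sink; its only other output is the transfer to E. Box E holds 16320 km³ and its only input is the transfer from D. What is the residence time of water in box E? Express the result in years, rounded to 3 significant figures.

Box A: F(A→B) = (339000 + 46600) − 66620 = 318980 km³/yr.
Box B: F(B→C) = (318980 + 196100) − 121100 = 393980 km³/yr.
Box C: F(C→D) = (393980 + 205700) − 318200 = 281480 km³/yr.
Box D: F(D→E) = (281480 + 170800) − 145400 = 306880 km³/yr.
Box E throughput = its input = 306880 km³/yr; τ = 16320 / 306880 = 0.05318 yr.

0.0532 yr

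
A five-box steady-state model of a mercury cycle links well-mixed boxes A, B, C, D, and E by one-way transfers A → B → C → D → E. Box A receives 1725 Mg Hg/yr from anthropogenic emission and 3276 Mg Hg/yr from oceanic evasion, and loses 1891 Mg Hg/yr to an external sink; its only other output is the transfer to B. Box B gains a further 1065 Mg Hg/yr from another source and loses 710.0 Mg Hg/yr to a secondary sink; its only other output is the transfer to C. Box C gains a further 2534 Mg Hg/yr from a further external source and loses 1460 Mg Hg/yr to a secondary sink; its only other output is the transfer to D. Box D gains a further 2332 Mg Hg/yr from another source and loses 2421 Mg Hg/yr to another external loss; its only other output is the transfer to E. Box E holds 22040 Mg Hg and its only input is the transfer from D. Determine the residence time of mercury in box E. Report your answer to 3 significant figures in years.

4.95 yr

Box A: F(A→B) = (1725 + 3276) − 1891 = 3110.0 Mg Hg/yr.
Box B: F(B→C) = (3110.0 + 1065) − 710.0 = 3465.0 Mg Hg/yr.
Box C: F(C→D) = (3465.0 + 2534) − 1460 = 4539.0 Mg Hg/yr.
Box D: F(D→E) = (4539.0 + 2332) − 2421 = 4450.0 Mg Hg/yr.
Box E throughput = its input = 4450.0 Mg Hg/yr; τ = 22040 / 4450.0 = 4.953 yr.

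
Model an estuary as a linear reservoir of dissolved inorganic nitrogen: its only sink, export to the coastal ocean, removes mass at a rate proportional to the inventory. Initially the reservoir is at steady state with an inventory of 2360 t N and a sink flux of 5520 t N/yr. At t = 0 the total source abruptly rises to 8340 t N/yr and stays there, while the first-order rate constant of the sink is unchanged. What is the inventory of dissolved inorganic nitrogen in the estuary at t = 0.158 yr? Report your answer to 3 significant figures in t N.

2730 t N

The sink rate constant is k = F₀/M₀ = 5520/2360 = 2.339 yr⁻¹.
Solving dM/dt = F₁ − kM with M(0) = M₀ gives M(t) = F₁/k + (M₀ − F₁/k)·e^(−kt).
F₁/k = 8340/2.339 = 3565.7 t N; kt = 2.339 × 0.158 = 0.3696, e^(−kt) = 0.6910.
M(0.158) = 3565.7 + (2360 − 3565.7) × 0.6910 = 3565.7 − 833.2 = 2732.5 t N.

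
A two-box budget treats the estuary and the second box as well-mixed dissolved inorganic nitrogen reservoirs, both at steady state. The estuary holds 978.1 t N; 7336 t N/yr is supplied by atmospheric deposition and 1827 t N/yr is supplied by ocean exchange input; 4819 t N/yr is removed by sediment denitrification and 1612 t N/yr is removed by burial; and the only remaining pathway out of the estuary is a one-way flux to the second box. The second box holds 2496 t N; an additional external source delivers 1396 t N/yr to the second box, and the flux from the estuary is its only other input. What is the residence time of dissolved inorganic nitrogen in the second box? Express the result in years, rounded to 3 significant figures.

Balance the estuary: ΣF_in = 7336 + 1827 = 9163.0 t N/yr.
Flux to the second box = ΣF_in − (4819 + 1612) = 2732.0 t N/yr.
Total input to the second box = 2732.0 + 1396 = 4128.0 t N/yr; at steady state this equals its total output.
τ = M / F = 2496 / 4128.0 = 0.6047 yr.

0.605 yr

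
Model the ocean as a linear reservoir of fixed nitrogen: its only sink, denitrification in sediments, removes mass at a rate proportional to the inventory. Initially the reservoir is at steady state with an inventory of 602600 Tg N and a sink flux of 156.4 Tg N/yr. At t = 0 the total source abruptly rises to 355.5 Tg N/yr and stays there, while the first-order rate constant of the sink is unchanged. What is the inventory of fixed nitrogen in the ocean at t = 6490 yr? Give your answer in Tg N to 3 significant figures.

1.23×10^6 Tg N

τ = M₀/F₀ = 602600/156.4 = 3853 yr; rate constant k = 1/τ.
New steady state M_∞ = F₁/k = F₁·τ = 355.5 × 3853 = 1.3697×10^6 Tg N.
M(t) = M_∞ + (M₀ − M_∞)·e^(−t/τ); t/τ = 6490/3853 = 1.684, so e^(−t/τ) = 0.1856.
M(t) = 1.3697×10^6 − 767100 × 0.1856 = 1.2274×10^6 Tg N.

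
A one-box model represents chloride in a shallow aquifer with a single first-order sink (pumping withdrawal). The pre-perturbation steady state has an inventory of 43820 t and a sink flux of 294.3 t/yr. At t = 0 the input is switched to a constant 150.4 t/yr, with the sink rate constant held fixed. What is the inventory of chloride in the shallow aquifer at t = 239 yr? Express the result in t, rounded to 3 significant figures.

26700 t

The sink rate constant is k = F₀/M₀ = 294.3/43820 = 0.006716 yr⁻¹.
Solving dM/dt = F₁ − kM with M(0) = M₀ gives M(t) = F₁/k + (M₀ − F₁/k)·e^(−kt).
F₁/k = 150.4/0.006716 = 22394 t; kt = 0.006716 × 239 = 1.605, e^(−kt) = 0.2009.
M(239) = 22394 + (43820 − 22394) × 0.2009 = 22394 + 4304 = 26698 t.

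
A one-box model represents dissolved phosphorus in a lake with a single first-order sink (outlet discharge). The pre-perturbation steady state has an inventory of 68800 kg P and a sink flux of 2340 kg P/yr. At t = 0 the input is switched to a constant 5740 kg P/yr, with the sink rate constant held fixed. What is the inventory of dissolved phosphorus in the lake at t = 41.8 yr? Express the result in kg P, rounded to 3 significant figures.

τ = M₀/F₀ = 68800/2340 = 29.40 yr; rate constant k = 1/τ.
New steady state M_∞ = F₁/k = F₁·τ = 5740 × 29.40 = 168770 kg P.
M(t) = M_∞ + (M₀ − M_∞)·e^(−t/τ); t/τ = 41.8/29.40 = 1.422, so e^(−t/τ) = 0.2413.
M(t) = 168770 − 99970 × 0.2413 = 144640 kg P.

145000 kg P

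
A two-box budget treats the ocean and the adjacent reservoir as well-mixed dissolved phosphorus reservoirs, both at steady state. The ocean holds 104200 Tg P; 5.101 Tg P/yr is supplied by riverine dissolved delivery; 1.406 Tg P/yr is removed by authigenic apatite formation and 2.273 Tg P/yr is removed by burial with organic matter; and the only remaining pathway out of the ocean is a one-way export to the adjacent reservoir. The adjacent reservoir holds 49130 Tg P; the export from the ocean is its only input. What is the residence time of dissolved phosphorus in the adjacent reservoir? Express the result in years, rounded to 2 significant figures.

35000 yr

Balance the ocean: ΣF_in = 5.1010 Tg P/yr.
Export to the adjacent reservoir = ΣF_in − (1.406 + 2.273) = 1.4220 Tg P/yr.
At steady state the output of the adjacent reservoir equals its input, 1.4220 Tg P/yr.
τ = M / F = 49130 / 1.4220 = 34550 yr.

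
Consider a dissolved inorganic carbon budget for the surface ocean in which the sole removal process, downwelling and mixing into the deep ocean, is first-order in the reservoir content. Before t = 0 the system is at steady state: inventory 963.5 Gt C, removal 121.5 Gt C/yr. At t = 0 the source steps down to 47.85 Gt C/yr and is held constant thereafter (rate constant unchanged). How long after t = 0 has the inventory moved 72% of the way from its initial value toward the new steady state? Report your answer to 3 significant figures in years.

τ = M₀/F₀ = 963.5/121.5 = 7.930 yr.
The remaining gap fraction is e^(−t/τ); 72% covered ⇒ e^(−t/τ) = 0.280.
t = −τ ln(0.280) = 7.930 × 1.273 = 10.09 yr.

10.1 yr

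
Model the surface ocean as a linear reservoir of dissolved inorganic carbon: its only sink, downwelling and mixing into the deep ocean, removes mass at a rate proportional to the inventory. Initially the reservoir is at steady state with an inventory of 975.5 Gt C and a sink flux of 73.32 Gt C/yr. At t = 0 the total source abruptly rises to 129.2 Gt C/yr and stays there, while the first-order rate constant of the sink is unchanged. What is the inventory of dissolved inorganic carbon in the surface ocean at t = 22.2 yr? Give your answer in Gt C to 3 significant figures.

1580 Gt C

The sink rate constant is k = F₀/M₀ = 73.32/975.5 = 0.07516 yr⁻¹.
Solving dM/dt = F₁ − kM with M(0) = M₀ gives M(t) = F₁/k + (M₀ − F₁/k)·e^(−kt).
F₁/k = 129.2/0.07516 = 1719.0 Gt C; kt = 0.07516 × 22.2 = 1.669, e^(−kt) = 0.1885.
M(22.2) = 1719.0 + (975.5 − 1719.0) × 0.1885 = 1719.0 − 140.2 = 1578.8 Gt C.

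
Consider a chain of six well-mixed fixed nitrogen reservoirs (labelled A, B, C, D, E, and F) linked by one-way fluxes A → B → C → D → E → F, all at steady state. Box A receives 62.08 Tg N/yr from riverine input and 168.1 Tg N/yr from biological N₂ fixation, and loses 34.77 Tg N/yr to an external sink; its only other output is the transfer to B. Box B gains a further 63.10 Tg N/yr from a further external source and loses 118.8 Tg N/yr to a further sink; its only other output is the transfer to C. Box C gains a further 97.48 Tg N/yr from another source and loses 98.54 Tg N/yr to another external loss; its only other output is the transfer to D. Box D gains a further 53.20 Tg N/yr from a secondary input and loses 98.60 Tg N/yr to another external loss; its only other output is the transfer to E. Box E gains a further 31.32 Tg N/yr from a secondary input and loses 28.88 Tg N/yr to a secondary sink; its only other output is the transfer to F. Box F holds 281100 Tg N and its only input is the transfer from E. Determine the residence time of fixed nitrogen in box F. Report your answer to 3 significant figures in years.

2940 yr

Box A: F(A→B) = (62.08 + 168.1) − 34.77 = 195.41 Tg N/yr.
Box B: F(B→C) = (195.41 + 63.10) − 118.8 = 139.71 Tg N/yr.
Box C: F(C→D) = (139.71 + 97.48) − 98.54 = 138.65 Tg N/yr.
Box D: F(D→E) = (138.65 + 53.20) − 98.60 = 93.250 Tg N/yr.
Box E: F(E→F) = (93.250 + 31.32) − 28.88 = 95.690 Tg N/yr.
Box F throughput = its input = 95.690 Tg N/yr; τ = 281100 / 95.690 = 2938 yr.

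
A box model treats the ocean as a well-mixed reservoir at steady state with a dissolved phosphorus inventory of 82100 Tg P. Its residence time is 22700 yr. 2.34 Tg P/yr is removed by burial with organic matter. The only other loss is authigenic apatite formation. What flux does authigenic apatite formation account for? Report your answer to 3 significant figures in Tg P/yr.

1.28 Tg P/yr

Total removal F = M/τ = 82100 / 22700 = 3.617 Tg P/yr.
Authigenic apatite formation = F − (2.34) = 3.617 − 2.340 = 1.277 Tg P/yr.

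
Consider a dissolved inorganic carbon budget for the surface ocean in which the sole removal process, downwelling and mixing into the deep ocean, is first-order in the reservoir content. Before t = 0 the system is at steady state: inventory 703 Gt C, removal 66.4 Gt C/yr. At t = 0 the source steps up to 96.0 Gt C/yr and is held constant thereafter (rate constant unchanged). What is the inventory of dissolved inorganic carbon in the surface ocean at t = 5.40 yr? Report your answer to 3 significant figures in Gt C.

Residence time τ = M₀/F₀ = 10.59 yr. The eventual steady state is M_∞ = M₀·(F₁/F₀) = 703 × 96.0/66.4 = 1016.4 Gt C.
The anomaly ΔM(t) = M(t) − M_∞ decays as ΔM₀·e^(−t/τ) with ΔM₀ = 703 − 1016.4 = −313.4 Gt C.
At t = 5.40 yr, e^(−t/τ) = e^(−0.5100) = 0.6005, so ΔM = −188.2 Gt C and M = 1016.4 − 188.2 = 828.21 Gt C.

828 Gt C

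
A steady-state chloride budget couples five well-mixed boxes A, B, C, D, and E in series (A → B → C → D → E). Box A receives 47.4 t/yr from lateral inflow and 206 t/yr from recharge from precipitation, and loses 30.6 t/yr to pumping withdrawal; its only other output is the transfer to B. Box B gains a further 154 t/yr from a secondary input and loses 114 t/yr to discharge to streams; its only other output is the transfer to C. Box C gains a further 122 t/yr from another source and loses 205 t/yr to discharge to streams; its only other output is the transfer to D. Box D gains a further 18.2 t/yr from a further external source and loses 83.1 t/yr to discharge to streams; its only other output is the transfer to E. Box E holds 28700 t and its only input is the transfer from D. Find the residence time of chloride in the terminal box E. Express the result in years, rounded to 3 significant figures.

Box A: F(A→B) = (47.4 + 206) − 30.6 = 222.80 t/yr.
Box B: F(B→C) = (222.80 + 154) − 114 = 262.80 t/yr.
Box C: F(C→D) = (262.80 + 122) − 205 = 179.80 t/yr.
Box D: F(D→E) = (179.80 + 18.2) − 83.1 = 114.90 t/yr.
Box E throughput = its input = 114.90 t/yr; τ = 28700 / 114.90 = 249.8 yr.

250 yr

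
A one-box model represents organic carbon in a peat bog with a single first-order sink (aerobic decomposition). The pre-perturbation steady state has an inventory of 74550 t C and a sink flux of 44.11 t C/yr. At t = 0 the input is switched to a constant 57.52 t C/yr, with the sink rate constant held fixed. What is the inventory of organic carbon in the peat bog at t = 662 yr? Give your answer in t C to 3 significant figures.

The sink rate constant is k = F₀/M₀ = 44.11/74550 = 0.0005917 yr⁻¹.
Solving dM/dt = F₁ − kM with M(0) = M₀ gives M(t) = F₁/k + (M₀ − F₁/k)·e^(−kt).
F₁/k = 57.52/0.0005917 = 97214 t C; kt = 0.0005917 × 662 = 0.3917, e^(−kt) = 0.6759.
M(662) = 97214 + (74550 − 97214) × 0.6759 = 97214 − 15320 = 81895 t C.

81900 t C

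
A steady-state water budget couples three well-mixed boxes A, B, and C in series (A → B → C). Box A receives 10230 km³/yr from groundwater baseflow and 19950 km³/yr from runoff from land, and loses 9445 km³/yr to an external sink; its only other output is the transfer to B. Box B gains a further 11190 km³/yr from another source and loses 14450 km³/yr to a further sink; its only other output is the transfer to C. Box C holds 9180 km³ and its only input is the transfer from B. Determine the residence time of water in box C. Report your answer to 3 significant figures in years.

Box A: F(A→B) = (10230 + 19950) − 9445 = 20735 km³/yr.
Box B: F(B→C) = (20735 + 11190) − 14450 = 17475 km³/yr.
Box C throughput = its input = 17475 km³/yr; τ = 9180 / 17475 = 0.5253 yr.

0.525 yr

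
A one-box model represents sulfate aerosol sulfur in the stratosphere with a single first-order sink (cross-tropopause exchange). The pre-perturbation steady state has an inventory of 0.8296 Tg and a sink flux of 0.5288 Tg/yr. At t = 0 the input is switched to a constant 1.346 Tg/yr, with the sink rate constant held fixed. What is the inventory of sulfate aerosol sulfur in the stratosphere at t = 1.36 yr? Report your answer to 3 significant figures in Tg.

1.57 Tg

Residence time τ = M₀/F₀ = 1.569 yr. The eventual steady state is M_∞ = M₀·(F₁/F₀) = 0.8296 × 1.346/0.5288 = 2.1117 Tg.
The anomaly ΔM(t) = M(t) − M_∞ decays as ΔM₀·e^(−t/τ) with ΔM₀ = 0.8296 − 2.1117 = −1.282 Tg.
At t = 1.36 yr, e^(−t/τ) = e^(−0.8669) = 0.4203, so ΔM = −0.5388 Tg and M = 2.1117 − 0.5388 = 1.5729 Tg.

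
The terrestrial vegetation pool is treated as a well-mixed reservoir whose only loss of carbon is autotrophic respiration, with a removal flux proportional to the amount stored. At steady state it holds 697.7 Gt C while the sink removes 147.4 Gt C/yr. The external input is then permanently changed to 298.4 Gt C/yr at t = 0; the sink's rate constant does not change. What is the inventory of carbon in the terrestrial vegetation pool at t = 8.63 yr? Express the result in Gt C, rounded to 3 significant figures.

τ = M₀/F₀ = 697.7/147.4 = 4.733 yr; rate constant k = 1/τ.
New steady state M_∞ = F₁/k = F₁·τ = 298.4 × 4.733 = 1412.4 Gt C.
M(t) = M_∞ + (M₀ − M_∞)·e^(−t/τ); t/τ = 8.63/4.733 = 1.823, so e^(−t/τ) = 0.1615.
M(t) = 1412.4 − 714.7 × 0.1615 = 1297.0 Gt C.

1300 Gt C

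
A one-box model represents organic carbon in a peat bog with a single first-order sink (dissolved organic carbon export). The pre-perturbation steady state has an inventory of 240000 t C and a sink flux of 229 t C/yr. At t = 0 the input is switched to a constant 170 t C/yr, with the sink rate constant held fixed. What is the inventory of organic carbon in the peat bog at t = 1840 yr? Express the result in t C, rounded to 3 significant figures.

189000 t C

Residence time τ = M₀/F₀ = 1048 yr. The eventual steady state is M_∞ = M₀·(F₁/F₀) = 240000 × 170/229 = 178170 t C.
The anomaly ΔM(t) = M(t) − M_∞ decays as ΔM₀·e^(−t/τ) with ΔM₀ = 240000 − 178170 = 61830 t C.
At t = 1840 yr, e^(−t/τ) = e^(−1.756) = 0.1728, so ΔM = 10680 t C and M = 178170 + 10680 = 188850 t C.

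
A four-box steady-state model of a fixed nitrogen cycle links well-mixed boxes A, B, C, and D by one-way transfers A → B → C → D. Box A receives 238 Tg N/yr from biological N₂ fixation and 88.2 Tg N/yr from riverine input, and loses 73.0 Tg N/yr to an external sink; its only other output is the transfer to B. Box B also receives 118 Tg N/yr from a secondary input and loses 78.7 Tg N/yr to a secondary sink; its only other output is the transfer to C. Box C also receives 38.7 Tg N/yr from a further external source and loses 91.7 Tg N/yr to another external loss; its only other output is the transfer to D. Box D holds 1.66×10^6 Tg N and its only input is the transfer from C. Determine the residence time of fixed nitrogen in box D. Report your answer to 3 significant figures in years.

Box A: F(A→B) = (238 + 88.2) − 73.0 = 253.20 Tg N/yr.
Box B: F(B→C) = (253.20 + 118) − 78.7 = 292.50 Tg N/yr.
Box C: F(C→D) = (292.50 + 38.7) − 91.7 = 239.50 Tg N/yr.
Box D throughput = its input = 239.50 Tg N/yr; τ = 1.66×10^6 / 239.50 = 6931 yr.

6930 yr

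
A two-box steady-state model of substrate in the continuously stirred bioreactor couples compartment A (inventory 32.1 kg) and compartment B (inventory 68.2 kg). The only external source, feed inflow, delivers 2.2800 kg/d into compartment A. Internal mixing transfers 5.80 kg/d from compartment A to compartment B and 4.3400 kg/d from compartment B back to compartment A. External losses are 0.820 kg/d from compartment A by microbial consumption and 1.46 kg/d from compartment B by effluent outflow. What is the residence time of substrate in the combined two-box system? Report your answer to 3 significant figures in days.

44.0 d

Residence time in the combined system uses the total inventory and the total *external* removal — internal exchanges between the two boxes cancel.
M_total = 32.1 + 68.2 = 100.30 kg.
ΣF_external_out = 0.820 + 1.46 = 2.2800 kg/d.
τ = M_total / ΣF_ext = 100.30 / 2.2800 = 43.99 d.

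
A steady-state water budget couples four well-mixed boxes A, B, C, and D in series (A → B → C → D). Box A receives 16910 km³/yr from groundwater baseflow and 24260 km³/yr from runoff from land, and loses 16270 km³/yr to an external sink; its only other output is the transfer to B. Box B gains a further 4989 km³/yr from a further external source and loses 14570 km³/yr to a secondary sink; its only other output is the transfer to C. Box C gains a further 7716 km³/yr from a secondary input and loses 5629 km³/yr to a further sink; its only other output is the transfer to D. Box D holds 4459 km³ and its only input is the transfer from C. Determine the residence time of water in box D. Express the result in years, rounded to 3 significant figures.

0.256 yr

Box A: F(A→B) = (16910 + 24260) − 16270 = 24900 km³/yr.
Box B: F(B→C) = (24900 + 4989) − 14570 = 15319 km³/yr.
Box C: F(C→D) = (15319 + 7716) − 5629 = 17406 km³/yr.
Box D throughput = its input = 17406 km³/yr; τ = 4459 / 17406 = 0.2562 yr.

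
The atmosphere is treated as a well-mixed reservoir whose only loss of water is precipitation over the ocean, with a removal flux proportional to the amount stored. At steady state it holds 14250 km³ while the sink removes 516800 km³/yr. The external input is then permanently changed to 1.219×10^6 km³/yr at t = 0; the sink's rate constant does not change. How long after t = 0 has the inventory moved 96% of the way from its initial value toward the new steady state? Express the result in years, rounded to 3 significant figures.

τ = M₀/F₀ = 14250/516800 = 0.02757 yr.
The remaining gap fraction is e^(−t/τ); 96% covered ⇒ e^(−t/τ) = 0.0400.
t = −τ ln(0.0400) = 0.02757 × 3.219 = 0.08876 yr.

0.0888 yr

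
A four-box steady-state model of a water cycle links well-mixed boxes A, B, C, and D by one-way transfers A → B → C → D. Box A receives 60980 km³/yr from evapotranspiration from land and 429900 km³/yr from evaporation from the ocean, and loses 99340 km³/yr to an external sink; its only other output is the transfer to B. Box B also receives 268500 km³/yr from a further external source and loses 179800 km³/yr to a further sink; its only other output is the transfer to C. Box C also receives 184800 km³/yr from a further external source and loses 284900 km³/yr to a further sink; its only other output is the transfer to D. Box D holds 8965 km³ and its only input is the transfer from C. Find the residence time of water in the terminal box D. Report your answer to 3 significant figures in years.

0.0236 yr

Box A: F(A→B) = (60980 + 429900) − 99340 = 391540 km³/yr.
Box B: F(B→C) = (391540 + 268500) − 179800 = 480240 km³/yr.
Box C: F(C→D) = (480240 + 184800) − 284900 = 380140 km³/yr.
Box D throughput = its input = 380140 km³/yr; τ = 8965 / 380140 = 0.02358 yr.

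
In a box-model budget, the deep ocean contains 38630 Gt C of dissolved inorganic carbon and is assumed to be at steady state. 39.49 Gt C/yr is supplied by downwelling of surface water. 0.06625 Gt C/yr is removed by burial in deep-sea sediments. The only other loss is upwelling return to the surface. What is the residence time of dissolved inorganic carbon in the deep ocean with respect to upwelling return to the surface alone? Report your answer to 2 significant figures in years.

980 yr

At steady state ΣF_in = ΣF_out.
ΣF_in = 39.490 Gt C/yr.
Upwelling return to the surface flux = ΣF_in − (0.06625) = 39.490 − 0.06625 = 39.42 Gt C/yr.
τ = M / F = 38630 / 39.42 = 979.9 yr.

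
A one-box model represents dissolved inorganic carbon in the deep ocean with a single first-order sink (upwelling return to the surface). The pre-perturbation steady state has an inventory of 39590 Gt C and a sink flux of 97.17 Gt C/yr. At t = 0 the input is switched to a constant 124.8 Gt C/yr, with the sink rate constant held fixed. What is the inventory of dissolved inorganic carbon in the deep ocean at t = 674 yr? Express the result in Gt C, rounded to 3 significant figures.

48700 Gt C

The sink rate constant is k = F₀/M₀ = 97.17/39590 = 0.002454 yr⁻¹.
Solving dM/dt = F₁ − kM with M(0) = M₀ gives M(t) = F₁/k + (M₀ − F₁/k)·e^(−kt).
F₁/k = 124.8/0.002454 = 50847 Gt C; kt = 0.002454 × 674 = 1.654, e^(−kt) = 0.1912.
M(674) = 50847 + (39590 − 50847) × 0.1912 = 50847 − 2153 = 48695 Gt C.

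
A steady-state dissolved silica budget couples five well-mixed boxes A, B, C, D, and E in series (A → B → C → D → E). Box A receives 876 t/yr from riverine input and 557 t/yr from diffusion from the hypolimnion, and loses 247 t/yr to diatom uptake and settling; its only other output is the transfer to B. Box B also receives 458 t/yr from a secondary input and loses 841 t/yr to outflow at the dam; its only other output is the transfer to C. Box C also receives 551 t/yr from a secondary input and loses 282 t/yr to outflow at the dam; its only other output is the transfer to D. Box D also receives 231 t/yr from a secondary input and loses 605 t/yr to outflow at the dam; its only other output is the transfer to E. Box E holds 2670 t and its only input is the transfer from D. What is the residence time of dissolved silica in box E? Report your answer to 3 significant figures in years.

3.83 yr

Box A: F(A→B) = (876 + 557) − 247 = 1186.0 t/yr.
Box B: F(B→C) = (1186.0 + 458) − 841 = 803.00 t/yr.
Box C: F(C→D) = (803.00 + 551) − 282 = 1072.0 t/yr.
Box D: F(D→E) = (1072.0 + 231) − 605 = 698.00 t/yr.
Box E throughput = its input = 698.00 t/yr; τ = 2670 / 698.00 = 3.825 yr.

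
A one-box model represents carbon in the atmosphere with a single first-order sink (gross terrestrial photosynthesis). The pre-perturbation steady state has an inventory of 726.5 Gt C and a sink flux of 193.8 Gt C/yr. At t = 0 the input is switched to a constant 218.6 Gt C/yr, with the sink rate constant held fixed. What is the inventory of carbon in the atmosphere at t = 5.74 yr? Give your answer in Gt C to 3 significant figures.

Residence time τ = M₀/F₀ = 3.749 yr. The eventual steady state is M_∞ = M₀·(F₁/F₀) = 726.5 × 218.6/193.8 = 819.47 Gt C.
The anomaly ΔM(t) = M(t) − M_∞ decays as ΔM₀·e^(−t/τ) with ΔM₀ = 726.5 − 819.47 = −92.97 Gt C.
At t = 5.74 yr, e^(−t/τ) = e^(−1.531) = 0.2163, so ΔM = −20.11 Gt C and M = 819.47 − 20.11 = 799.36 Gt C.

799 Gt C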